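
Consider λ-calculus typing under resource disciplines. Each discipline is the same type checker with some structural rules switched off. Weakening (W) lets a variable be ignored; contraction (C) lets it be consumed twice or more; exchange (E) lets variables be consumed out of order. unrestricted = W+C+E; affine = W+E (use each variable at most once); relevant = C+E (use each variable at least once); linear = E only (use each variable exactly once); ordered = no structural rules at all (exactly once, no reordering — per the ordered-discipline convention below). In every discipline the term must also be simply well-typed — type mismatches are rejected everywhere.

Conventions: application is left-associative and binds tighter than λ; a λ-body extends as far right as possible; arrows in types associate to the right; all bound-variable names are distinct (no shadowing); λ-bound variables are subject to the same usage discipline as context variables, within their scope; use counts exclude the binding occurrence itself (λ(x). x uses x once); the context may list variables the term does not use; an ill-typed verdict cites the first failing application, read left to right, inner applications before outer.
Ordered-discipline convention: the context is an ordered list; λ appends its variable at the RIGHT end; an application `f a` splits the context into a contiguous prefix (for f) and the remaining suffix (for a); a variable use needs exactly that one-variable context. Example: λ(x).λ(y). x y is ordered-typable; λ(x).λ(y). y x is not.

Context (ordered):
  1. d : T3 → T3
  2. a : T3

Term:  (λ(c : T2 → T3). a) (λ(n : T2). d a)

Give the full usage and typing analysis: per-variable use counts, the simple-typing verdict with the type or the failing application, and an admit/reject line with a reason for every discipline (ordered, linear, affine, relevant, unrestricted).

variable uses: d ×1; a ×2; c (bound) ×0; n (bound) ×0
uses in reading order: a, d, a
typing: ✓ — T3
ordered: ✗ — a ×2 used more than once (contraction); c, n never used (weakening)
linear: ✗ — a ×2 used more than once (contraction); c, n never used (weakening)
affine: ✗ — a ×2 used more than once (contraction)
relevant: ✗ — c, n never used (weakening)
unrestricted: ✓ — simply typable at T3; W, C, E all held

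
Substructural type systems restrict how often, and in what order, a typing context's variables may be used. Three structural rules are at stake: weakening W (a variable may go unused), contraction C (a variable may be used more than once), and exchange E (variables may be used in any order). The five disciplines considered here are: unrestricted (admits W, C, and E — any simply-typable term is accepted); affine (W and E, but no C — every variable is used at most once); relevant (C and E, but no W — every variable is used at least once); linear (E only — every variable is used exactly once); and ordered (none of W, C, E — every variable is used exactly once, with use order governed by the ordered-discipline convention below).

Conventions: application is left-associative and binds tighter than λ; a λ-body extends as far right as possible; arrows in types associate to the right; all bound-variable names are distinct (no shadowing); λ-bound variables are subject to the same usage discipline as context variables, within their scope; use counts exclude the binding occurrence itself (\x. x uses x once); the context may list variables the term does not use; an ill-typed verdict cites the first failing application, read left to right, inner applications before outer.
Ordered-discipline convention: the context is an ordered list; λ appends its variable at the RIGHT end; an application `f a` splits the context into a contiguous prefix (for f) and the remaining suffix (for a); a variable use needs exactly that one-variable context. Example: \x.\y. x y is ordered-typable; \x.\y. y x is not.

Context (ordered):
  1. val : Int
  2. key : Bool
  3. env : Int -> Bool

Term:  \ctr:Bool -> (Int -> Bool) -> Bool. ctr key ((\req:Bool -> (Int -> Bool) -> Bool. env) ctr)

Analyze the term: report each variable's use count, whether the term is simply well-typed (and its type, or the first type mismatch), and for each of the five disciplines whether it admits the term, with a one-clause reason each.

variable uses: val: 0, key: 1, env: 1, ctr [bound]: 2, req [bound]: 0
use order (left to right): ctr, key, env, ctr
typing: well-typed — term : (Bool -> (Int -> Bool) -> Bool) -> Bool
ordered: ✗ — ctr ×2 used more than once (contraction); val, req never used (weakening)
linear: ✗ — ctr ×2 used more than once (contraction); val, req never used (weakening)
affine: ✗ — ctr ×2 used more than once (contraction)
relevant: ✗ — val, req never used (weakening)
unrestricted: ✓ — type-checks ((Bool -> (Int -> Bool) -> Bool) -> Bool) and nothing is barred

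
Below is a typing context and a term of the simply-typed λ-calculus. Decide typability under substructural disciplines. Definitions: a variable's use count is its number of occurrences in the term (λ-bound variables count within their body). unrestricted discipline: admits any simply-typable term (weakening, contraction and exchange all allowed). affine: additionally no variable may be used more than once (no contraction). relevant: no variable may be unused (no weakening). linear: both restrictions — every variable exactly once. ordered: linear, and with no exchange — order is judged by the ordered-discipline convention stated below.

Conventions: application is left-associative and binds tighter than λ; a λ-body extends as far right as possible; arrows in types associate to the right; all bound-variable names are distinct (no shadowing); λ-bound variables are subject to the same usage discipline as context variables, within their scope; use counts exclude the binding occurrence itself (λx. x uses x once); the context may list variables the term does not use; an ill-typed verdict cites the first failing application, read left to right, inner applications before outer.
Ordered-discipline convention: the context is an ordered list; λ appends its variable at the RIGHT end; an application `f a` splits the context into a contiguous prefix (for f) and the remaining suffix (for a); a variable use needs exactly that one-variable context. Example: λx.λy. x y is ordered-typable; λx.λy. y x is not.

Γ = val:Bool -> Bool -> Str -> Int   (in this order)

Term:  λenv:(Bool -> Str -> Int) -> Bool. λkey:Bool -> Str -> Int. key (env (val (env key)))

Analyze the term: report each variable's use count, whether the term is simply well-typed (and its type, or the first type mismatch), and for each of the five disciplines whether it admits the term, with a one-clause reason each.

usage: val=1; env [bound]=2; key [bound]=2
uses in reading order: key, env, val, env, key
typing: the term checks, with type ((Bool -> Str -> Int) -> Bool) -> (Bool -> Str -> Int) -> Str -> Int
ordered ✗ (needs contraction — env ×2, key ×2)
linear ✗ (needs contraction — env ×2, key ×2)
affine ✗ (needs contraction — env ×2, key ×2)
relevant ✓ (val, env, key: all used, weakening unneeded)
unrestricted ✓ (type-checks (((Bool -> Str -> Int) -> Bool) -> (Bool -> Str -> Int) -> Str -> Int) and nothing is barred)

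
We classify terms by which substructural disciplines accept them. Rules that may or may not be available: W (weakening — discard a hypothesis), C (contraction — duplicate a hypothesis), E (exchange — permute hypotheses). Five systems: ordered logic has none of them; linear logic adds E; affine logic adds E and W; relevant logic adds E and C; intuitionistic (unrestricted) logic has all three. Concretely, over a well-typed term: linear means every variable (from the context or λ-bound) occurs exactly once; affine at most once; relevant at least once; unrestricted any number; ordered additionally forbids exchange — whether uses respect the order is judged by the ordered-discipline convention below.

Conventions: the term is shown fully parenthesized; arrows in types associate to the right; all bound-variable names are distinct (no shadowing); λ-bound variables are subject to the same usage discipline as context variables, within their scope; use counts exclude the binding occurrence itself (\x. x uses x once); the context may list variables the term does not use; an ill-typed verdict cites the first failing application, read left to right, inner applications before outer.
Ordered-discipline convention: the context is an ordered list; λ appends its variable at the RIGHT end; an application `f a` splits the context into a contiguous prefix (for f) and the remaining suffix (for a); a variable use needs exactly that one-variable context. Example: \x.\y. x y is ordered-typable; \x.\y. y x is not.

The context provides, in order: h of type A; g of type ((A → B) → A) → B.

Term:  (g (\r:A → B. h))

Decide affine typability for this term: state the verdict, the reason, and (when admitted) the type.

yes — no duplicate uses among h, g, r; term : B
counts: h: 1×; g: 1×; r (bound): 0×
order of uses: g, h
typing: well-typed at B
summary: ordered ✗, linear ✗, affine ✓, relevant ✗, unrestricted ✓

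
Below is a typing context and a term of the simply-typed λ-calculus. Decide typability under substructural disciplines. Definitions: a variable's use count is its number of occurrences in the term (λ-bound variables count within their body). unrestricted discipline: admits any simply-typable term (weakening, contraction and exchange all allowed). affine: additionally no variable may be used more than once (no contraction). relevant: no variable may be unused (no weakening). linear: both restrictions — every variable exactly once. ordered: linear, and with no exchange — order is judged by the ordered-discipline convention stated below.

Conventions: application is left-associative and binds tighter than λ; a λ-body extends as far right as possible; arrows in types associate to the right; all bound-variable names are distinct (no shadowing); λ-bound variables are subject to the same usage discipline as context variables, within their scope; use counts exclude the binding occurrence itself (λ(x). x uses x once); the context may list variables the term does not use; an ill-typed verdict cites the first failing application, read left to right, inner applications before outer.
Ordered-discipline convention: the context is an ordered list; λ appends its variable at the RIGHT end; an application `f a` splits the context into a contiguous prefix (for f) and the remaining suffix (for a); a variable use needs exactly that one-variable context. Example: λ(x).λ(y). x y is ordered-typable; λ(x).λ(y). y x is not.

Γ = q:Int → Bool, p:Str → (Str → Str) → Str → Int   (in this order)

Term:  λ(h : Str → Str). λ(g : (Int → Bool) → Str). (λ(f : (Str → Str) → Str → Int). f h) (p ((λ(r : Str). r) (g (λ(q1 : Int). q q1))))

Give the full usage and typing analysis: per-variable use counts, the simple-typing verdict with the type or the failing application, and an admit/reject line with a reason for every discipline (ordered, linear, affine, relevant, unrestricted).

use counts: q: 1×; p: 1×; h [bound]: 1×; g [bound]: 1×; f [bound]: 1×; r [bound]: 1×; q1 [bound]: 1×
uses in reading order: f, h, p, r, g, q, q1
typing: well-typed — term : (Str → Str) → ((Int → Bool) → Str) → Str → Int
ordered: ✗, needs exchange: uses follow f, h, p, r, g, q, q1
linear: ✓, q, p, h, g, f, r, q1: one use apiece
affine: ✓, no duplicate uses among q, p, h, g, f, r, q1
relevant: ✓, at least one use each (q, p, h, g, f, r, q1)
unrestricted: ✓, type-checks ((Str → Str) → ((Int → Bool) → Str) → Str → Int) and nothing is barred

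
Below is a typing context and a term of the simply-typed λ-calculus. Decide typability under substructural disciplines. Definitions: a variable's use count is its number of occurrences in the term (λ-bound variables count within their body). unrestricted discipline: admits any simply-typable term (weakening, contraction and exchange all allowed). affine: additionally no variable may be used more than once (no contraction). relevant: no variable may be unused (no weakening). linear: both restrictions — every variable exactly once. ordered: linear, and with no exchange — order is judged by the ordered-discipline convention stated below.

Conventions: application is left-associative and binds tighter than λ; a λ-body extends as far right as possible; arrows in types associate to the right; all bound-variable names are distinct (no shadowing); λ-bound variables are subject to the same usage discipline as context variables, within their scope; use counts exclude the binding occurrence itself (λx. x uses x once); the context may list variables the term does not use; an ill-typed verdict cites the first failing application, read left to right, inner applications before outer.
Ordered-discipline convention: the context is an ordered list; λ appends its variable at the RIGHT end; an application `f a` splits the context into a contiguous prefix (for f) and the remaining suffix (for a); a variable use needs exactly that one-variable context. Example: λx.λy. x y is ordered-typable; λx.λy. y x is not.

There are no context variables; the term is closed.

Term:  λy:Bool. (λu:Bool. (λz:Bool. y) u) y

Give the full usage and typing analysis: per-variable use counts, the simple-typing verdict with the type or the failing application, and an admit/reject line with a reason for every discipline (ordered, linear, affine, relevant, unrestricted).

variable uses: y (λ-bound) ×2; u (λ-bound) ×1; z (λ-bound) ×0
order of uses: y, u, y
typing: ✓ — Bool -> Bool
ordered ✗ (uses contraction: y ×2; needs weakening: z unused)
linear ✗ (uses contraction: y ×2; needs weakening: z unused)
affine ✗ (uses contraction: y ×2)
relevant ✗ (needs weakening: z unused)
unrestricted ✓ (type-checks (Bool -> Bool) and nothing is barred)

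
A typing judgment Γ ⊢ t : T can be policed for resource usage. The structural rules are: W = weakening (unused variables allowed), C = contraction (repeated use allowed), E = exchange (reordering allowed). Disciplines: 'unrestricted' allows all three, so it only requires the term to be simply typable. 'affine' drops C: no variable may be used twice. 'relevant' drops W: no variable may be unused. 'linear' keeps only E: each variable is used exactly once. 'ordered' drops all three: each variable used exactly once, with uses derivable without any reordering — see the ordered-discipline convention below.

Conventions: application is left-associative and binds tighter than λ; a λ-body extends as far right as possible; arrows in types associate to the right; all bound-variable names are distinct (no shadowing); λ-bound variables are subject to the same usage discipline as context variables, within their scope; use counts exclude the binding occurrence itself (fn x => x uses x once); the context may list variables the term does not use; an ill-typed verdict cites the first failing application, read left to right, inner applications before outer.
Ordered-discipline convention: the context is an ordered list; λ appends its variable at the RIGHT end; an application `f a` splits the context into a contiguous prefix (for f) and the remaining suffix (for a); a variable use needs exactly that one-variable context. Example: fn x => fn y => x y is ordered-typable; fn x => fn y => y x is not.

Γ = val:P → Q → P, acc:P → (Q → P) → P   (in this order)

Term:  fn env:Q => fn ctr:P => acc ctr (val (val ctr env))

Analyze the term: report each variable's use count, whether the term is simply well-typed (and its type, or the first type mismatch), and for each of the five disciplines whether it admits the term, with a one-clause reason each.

counts: val=2, acc=1, env (λ-bound)=1, ctr (λ-bound)=2
uses in reading order: acc, ctr, val, val, ctr, env
typing: well-typed at Q → P → P
ordered: ✗, needs contraction — val ×2, ctr ×2
linear: ✗, needs contraction — val ×2, ctr ×2
affine: ✗, needs contraction — val ×2, ctr ×2
relevant: ✓, val, acc, env, ctr: all used, weakening unneeded
unrestricted: ✓, type-checks (Q → P → P) and nothing is barred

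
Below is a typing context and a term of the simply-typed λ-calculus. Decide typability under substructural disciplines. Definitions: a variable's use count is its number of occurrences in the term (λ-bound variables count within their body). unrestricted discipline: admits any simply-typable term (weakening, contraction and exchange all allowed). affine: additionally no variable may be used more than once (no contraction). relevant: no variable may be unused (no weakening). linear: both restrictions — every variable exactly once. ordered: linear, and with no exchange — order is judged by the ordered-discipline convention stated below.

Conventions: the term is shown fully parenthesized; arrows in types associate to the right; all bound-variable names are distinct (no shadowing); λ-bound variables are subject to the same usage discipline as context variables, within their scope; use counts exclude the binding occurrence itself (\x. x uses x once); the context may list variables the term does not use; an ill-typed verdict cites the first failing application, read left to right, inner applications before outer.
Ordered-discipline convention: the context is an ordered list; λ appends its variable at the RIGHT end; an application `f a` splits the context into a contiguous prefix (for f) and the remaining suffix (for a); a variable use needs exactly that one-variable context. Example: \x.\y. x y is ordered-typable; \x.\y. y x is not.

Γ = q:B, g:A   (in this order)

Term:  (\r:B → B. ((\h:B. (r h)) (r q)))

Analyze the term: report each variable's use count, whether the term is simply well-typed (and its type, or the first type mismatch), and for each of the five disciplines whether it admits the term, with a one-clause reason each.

counts: q: 1, g: 0, r (λ-bound): 2, h (λ-bound): 1
use order (left to right): r, h, r, q
typing: well-typed at (B → B) → B
ordered ✗ (needs contraction — r ×2; g never used (weakening))
linear ✗ (needs contraction — r ×2; g never used (weakening))
affine ✗ (needs contraction — r ×2)
relevant ✗ (g never used (weakening))
unrestricted ✓ (typability at (B → B) → B is all that's needed)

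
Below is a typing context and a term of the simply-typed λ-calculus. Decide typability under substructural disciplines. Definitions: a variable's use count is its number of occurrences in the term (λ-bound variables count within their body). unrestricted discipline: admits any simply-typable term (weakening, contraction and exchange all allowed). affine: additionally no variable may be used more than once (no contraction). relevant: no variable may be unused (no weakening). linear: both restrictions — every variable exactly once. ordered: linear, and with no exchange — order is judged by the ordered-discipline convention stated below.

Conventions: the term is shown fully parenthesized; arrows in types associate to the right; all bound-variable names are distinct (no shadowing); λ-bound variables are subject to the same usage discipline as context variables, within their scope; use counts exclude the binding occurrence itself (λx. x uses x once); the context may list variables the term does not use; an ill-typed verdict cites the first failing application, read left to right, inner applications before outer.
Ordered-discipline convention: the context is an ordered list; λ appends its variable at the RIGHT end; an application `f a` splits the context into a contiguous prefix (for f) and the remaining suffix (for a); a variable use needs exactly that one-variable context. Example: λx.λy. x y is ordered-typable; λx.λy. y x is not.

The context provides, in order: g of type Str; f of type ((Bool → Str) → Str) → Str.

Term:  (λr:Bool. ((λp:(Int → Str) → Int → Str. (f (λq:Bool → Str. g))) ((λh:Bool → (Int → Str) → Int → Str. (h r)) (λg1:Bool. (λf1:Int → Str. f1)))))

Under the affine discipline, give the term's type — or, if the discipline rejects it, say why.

term : Bool → Str
counts: g ×1; f ×1; r (λ-bound) ×1; p (λ-bound) ×0; q (λ-bound) ×0; h (λ-bound) ×1; g1 (λ-bound) ×0; f1 (λ-bound) ×1
order of uses: f, g, h, r, f1
typing: well-typed — term : Bool → Str
across the five disciplines: ordered ✗ | linear ✗ | affine ✓ | relevant ✗ | unrestricted ✓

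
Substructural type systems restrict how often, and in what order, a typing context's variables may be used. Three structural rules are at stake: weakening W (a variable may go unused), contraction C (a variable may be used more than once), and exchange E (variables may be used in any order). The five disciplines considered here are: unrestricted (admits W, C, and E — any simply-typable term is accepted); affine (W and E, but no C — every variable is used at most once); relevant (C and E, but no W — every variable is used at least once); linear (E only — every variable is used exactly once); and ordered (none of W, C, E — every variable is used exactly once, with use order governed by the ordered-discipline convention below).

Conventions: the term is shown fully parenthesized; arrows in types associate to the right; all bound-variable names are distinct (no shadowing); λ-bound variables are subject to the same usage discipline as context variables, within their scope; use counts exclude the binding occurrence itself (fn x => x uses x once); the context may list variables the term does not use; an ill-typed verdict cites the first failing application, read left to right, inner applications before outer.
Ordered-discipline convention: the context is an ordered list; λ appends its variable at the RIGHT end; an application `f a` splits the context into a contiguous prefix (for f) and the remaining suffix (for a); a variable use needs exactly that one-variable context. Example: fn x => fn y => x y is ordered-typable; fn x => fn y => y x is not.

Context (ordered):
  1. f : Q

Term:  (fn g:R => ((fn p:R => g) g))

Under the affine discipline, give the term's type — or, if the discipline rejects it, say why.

not well-typed under affine — g ×2 used more than once (contraction)
counts: f=0, g [bound]=2, p [bound]=0
uses in reading order: g, g
typing: well-typed at R -> R
across the five disciplines: ordered ✗ | linear ✗ | affine ✗ | relevant ✗ | unrestricted ✓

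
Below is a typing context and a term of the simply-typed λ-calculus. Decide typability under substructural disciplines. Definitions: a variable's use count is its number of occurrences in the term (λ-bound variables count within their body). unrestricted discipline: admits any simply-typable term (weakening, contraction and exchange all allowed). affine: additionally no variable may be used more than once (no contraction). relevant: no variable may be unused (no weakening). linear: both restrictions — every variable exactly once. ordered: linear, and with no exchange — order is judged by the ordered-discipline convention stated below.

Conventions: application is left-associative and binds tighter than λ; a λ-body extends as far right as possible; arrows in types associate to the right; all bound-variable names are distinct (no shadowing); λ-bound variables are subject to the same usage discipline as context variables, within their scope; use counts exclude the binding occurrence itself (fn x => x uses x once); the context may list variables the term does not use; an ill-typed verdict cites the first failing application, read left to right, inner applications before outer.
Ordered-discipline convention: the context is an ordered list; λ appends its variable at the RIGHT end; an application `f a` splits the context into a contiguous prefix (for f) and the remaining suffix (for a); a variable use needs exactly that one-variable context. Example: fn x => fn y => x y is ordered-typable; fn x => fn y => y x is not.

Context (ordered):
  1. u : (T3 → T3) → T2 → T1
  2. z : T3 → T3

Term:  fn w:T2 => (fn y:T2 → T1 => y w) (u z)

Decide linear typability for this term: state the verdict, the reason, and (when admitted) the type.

yes — exactly-once usage across u, z, w, y; term : T2 → T1
variable uses: u: 1×; z: 1×; w (λ-bound): 1×; y (λ-bound): 1×
order of uses: y, w, u, z
typing: well-typed at T2 → T1
across the five disciplines: ordered ✗ | linear ✓ | affine ✓ | relevant ✓ | unrestricted ✓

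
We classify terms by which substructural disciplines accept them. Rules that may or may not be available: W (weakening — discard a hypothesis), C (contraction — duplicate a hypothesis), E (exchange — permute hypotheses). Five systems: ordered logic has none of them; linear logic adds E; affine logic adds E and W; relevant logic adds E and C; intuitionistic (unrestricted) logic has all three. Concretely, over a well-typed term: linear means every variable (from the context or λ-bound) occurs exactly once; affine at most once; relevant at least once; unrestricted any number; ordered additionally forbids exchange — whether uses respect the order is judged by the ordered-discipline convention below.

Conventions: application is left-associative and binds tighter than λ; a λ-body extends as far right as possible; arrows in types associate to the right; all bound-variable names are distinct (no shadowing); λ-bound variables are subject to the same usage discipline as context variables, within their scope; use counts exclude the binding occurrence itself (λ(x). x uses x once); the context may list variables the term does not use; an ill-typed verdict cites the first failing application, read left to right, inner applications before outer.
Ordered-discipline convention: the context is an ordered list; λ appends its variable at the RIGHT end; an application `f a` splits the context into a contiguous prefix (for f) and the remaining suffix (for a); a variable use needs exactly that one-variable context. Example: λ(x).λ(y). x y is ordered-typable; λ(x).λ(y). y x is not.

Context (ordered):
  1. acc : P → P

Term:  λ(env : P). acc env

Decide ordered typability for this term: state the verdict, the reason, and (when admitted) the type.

yes — single-use (acc, env), ordered derivation ok; term : P → P
variable uses: acc ×1, env (bound) ×1
order of uses: acc, env
typing: ✓ — P → P
summary: ordered ✓ | linear ✓ | affine ✓ | relevant ✓ | unrestricted ✓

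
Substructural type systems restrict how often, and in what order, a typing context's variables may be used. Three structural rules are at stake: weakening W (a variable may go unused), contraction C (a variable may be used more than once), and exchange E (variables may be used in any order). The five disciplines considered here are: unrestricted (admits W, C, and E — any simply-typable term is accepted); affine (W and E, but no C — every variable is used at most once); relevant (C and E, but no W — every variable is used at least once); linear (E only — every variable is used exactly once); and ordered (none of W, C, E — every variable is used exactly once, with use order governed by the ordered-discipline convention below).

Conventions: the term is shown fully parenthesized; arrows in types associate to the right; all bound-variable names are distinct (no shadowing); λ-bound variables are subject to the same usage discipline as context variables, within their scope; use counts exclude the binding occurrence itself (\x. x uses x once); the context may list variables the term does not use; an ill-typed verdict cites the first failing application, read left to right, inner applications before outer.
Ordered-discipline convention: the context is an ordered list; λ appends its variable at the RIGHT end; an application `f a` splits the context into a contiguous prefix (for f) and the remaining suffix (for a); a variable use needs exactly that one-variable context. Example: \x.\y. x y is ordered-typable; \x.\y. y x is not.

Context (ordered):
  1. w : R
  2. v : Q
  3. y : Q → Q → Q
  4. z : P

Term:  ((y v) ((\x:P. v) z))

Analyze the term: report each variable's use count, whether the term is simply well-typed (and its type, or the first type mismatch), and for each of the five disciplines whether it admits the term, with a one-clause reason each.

use counts: w: 0, v: 2, y: 1, z: 1, x (λ-bound): 0
left-to-right use order: y, v, v, z
typing: the term checks, with type Q
ordered: ✗, v ×2 used more than once (contraction); w, x never used (weakening)
linear: ✗, v ×2 used more than once (contraction); w, x never used (weakening)
affine: ✗, v ×2 used more than once (contraction)
relevant: ✗, w, x never used (weakening)
unrestricted: ✓, well-typed at Q; no restrictions here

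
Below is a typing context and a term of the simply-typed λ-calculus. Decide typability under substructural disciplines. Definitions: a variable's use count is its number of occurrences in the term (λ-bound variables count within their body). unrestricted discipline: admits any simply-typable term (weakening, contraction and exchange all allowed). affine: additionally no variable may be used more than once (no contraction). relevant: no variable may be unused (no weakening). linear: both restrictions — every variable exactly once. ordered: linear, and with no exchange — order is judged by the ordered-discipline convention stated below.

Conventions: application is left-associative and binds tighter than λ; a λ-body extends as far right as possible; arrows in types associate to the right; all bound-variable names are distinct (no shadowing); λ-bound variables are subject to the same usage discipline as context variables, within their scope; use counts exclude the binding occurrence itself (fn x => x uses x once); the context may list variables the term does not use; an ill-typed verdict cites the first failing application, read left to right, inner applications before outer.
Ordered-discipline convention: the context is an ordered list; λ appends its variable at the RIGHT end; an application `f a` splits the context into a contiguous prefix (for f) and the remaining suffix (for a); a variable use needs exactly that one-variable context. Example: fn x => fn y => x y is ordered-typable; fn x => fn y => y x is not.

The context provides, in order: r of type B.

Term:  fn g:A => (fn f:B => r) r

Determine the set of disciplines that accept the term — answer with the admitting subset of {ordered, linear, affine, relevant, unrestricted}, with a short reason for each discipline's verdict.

admitted by: unrestricted
use counts: r ×2; g (bound) ×0; f (bound) ×0
left-to-right use order: r, r
typing: well-typed at A -> B
ordered: ✗ — needs contraction — r ×2; g, f left unused
linear: ✗ — needs contraction — r ×2; g, f left unused
affine: ✗ — needs contraction — r ×2
relevant: ✗ — g, f left unused
unrestricted: ✓ — type-checks (A -> B) and nothing is barred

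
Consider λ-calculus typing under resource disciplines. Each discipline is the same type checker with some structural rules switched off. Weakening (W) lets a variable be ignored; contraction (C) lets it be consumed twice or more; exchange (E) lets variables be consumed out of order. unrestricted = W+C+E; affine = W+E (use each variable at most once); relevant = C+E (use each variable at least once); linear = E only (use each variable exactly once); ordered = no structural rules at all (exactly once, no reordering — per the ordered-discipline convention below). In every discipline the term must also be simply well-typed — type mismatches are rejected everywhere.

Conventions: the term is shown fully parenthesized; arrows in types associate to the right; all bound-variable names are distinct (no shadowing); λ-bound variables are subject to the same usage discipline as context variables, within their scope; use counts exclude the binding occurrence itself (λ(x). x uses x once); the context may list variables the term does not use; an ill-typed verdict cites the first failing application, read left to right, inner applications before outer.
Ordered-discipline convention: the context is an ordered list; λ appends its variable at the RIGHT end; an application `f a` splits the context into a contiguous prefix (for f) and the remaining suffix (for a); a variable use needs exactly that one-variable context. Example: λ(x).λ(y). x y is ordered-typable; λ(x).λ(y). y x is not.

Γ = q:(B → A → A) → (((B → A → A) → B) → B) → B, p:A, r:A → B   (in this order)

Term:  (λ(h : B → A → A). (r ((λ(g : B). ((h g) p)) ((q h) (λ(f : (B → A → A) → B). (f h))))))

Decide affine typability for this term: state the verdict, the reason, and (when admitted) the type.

no — h ×3 used more than once (contraction)
use counts: q=1, p=1, r=1, h [bound]=3, g [bound]=1, f [bound]=1
left-to-right use order: r, h, g, p, q, h, f, h
typing: well-typed at (B → A → A) → B
across the five disciplines: ordered ✗ · linear ✗ · affine ✗ · relevant ✓ · unrestricted ✓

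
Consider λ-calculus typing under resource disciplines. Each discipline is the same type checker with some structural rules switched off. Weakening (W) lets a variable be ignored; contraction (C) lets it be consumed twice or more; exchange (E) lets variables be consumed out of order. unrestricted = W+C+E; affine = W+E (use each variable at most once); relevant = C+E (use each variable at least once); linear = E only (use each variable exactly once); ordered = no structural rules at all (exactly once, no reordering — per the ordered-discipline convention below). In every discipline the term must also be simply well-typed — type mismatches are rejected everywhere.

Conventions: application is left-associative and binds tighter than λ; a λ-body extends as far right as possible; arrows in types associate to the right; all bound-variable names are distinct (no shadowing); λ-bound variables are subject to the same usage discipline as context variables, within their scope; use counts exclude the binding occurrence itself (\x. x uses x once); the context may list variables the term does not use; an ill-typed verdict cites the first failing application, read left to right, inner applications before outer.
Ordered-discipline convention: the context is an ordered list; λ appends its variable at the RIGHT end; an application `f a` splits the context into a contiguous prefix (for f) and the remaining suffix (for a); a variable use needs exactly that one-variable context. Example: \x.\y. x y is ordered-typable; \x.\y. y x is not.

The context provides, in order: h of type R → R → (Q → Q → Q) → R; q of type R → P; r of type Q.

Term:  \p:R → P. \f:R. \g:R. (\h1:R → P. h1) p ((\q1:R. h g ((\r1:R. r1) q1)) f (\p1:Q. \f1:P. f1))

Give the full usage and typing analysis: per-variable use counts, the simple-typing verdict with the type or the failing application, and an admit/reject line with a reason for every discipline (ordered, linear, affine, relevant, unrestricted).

usage: h ×1, q ×0, r ×0, p (bound) ×1, f (bound) ×1, g (bound) ×1, h1 (bound) ×1, q1 (bound) ×1, r1 (bound) ×1, p1 (bound) ×0, f1 (bound) ×1
order of uses: h1, p, h, g, r1, q1, f, f1
typing: ill-typed: argument of type Q → P → P where Q → Q → Q is required
ordered ✗ (fails simple typing)
linear ✗ (a type mismatch blocks all five)
affine ✗ (the type mismatch rejects it)
relevant ✗ (not simply typable)
unrestricted ✗ (fails simple typing)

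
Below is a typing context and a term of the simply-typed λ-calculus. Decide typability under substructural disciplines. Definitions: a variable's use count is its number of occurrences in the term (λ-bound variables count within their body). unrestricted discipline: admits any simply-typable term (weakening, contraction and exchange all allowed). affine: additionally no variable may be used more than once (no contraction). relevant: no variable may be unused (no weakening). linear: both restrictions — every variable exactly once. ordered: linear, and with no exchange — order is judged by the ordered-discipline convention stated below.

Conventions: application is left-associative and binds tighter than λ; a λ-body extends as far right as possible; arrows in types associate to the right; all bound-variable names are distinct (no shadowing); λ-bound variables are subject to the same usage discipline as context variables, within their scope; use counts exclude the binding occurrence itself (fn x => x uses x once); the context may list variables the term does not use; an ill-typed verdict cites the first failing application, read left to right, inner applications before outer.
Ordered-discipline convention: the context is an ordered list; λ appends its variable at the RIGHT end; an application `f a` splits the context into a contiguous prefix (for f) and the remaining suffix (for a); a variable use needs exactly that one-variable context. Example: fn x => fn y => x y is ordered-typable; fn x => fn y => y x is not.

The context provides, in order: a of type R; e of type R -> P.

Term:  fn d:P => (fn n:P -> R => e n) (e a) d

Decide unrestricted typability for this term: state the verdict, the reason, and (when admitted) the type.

no — fails simple typing
use counts: a=1; e=2; d (λ-bound)=1; n (λ-bound)=1
use order (left to right): e, n, e, a, d
typing: ill-typed: an application expects R but receives P -> R
across the five disciplines: ordered ✗; linear ✗; affine ✗; relevant ✗; unrestricted ✗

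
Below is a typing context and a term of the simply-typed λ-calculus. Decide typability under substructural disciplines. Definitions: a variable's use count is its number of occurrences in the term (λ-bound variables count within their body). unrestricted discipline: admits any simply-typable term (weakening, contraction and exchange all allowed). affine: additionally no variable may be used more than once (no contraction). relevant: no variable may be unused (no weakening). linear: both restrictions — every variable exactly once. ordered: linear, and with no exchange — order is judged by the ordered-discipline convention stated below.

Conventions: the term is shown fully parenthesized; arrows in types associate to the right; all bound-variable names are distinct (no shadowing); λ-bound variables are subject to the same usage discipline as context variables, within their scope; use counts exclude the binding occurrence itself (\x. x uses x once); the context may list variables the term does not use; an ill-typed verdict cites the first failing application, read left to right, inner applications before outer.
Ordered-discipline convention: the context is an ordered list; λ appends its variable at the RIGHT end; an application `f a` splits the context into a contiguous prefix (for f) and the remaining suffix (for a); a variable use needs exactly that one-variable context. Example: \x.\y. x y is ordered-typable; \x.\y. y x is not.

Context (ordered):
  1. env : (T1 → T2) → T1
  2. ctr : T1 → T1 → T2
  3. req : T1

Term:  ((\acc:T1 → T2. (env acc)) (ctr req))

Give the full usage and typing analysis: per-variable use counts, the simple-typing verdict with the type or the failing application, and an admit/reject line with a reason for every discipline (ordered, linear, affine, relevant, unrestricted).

use counts: env: 1, ctr: 1, req: 1, acc (bound): 1
use order (left to right): env, acc, ctr, req
typing: ✓ — T1
ordered: ✓, single-use (env, ctr, req, acc), ordered derivation ok
linear: ✓, single use per variable (env, ctr, req, acc)
affine: ✓, no duplicate uses among env, ctr, req, acc
relevant: ✓, every one of env, ctr, req, acc appears
unrestricted: ✓, typability at T1 is all that's needed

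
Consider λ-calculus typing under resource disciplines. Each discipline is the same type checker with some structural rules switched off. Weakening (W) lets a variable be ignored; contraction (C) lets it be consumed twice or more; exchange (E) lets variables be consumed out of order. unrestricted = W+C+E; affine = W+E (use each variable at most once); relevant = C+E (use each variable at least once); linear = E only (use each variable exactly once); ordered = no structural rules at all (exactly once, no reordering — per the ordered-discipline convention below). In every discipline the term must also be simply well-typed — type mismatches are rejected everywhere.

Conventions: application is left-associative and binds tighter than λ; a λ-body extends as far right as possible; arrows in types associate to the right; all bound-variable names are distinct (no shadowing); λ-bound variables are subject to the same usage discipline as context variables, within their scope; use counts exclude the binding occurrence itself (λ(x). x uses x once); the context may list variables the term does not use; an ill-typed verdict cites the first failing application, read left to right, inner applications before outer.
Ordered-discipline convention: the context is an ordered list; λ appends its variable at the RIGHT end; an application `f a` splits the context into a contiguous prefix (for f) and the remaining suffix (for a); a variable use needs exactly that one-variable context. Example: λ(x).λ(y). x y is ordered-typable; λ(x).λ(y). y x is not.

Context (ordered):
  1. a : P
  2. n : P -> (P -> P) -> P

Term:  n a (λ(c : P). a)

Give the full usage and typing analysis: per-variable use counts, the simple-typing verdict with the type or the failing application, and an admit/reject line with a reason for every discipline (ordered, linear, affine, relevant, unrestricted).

counts: a ×2; n ×1; c [bound] ×0
left-to-right use order: n, a, a
typing: ✓ — P
ordered ✗ (a ×2 used more than once (contraction); c left unused)
linear ✗ (a ×2 used more than once (contraction); c left unused)
affine ✗ (a ×2 used more than once (contraction))
relevant ✗ (c left unused)
unrestricted ✓ (type-checks (P) and nothing is barred)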